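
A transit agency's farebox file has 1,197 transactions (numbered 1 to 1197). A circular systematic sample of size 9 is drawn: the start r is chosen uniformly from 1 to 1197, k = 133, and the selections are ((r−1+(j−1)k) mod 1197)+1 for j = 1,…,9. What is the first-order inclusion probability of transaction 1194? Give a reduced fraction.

1/133

For each position j, as r ranges over 1…1197 the j-th selection hits every transaction exactly once, so transaction 1194 is selected for exactly 9 of the 1197 starts.
Inclusion probability = 9/1197 = 1/133.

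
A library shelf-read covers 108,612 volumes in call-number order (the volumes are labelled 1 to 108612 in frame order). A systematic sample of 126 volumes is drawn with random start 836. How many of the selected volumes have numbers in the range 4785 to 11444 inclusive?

8

k = 108612/126 = 862
First selection ≥ 4785: 836 + ⌈(4785−836)/862⌉·862 = 836 + 5×862 = 5146
Last selection ≤ 11444: 836 + ⌊(11444−836)/862⌋·862 = 836 + 12×862 = 11180
Count = 12 − 5 + 1 = 8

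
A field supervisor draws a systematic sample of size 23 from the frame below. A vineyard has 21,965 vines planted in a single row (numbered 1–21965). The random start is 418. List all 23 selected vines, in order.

k = N/n = 21965/23 = 955
vine 1: 418
vine 2: 418 + 955 = 1373
vine 3: 1373 + 955 = 2328
vine 4: 2328 + 955 = 3283
vine 5: 3283 + 955 = 4238
vine 6: 4238 + 955 = 5193
vine 7: 5193 + 955 = 6148
vine 8: 6148 + 955 = 7103
vine 9: 7103 + 955 = 8058
vine 10: 8058 + 955 = 9013
vine 11: 9013 + 955 = 9968
vine 12: 9968 + 955 = 10923
vine 13: 10923 + 955 = 11878
vine 14: 11878 + 955 = 12833
vine 15: 12833 + 955 = 13788
vine 16: 13788 + 955 = 14743
vine 17: 14743 + 955 = 15698
vine 18: 15698 + 955 = 16653
vine 19: 16653 + 955 = 17608
vine 20: 17608 + 955 = 18563
vine 21: 18563 + 955 = 19518
vine 22: 19518 + 955 = 20473
vine 23: 20473 + 955 = 21428

418, 1373, 2328, 3283, 4238, 5193, 6148, 7103, 8058, 9013, 9968, 10923, 11878, 12833, 13788, 14743, 15698, 16653, 17608, 18563, 19518, 20473, 21428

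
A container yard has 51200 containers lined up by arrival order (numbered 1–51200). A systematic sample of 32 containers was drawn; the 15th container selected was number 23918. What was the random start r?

1518

k = 51200/32 = 1600
r = 23918 − (15−1)×1600 = 23918 − 22400 = 1518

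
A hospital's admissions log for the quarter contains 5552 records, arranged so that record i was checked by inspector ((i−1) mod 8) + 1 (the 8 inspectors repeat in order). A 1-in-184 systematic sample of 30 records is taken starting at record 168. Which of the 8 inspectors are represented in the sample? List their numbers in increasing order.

8

Consecutive selections differ by k = 184, so their inspector numbers differ by 184 mod 8 = 0.
gcd(184, 8) = 8, so the sample visits 8/8 = 1 distinct residues mod 8.
Start 168 is inspector 8; the inspectors hit are 8.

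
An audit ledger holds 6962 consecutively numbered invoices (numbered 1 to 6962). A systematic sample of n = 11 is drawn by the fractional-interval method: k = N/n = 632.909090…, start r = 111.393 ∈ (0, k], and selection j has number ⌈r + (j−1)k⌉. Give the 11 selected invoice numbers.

j=1: r + 0k = 111.393 → ⌈·⌉ = 112
j=2: r + 1k = 744.302090… → ⌈·⌉ = 745
j=3: r + 2k = 1377.211181… → ⌈·⌉ = 1378
j=4: r + 3k = 2010.120272… → ⌈·⌉ = 2011
j=5: r + 4k = 2643.029363… → ⌈·⌉ = 2644
j=6: r + 5k = 3275.938454… → ⌈·⌉ = 3276
j=7: r + 6k = 3908.847545… → ⌈·⌉ = 3909
j=8: r + 7k = 4541.756636… → ⌈·⌉ = 4542
j=9: r + 8k = 5174.665727… → ⌈·⌉ = 5175
j=10: r + 9k = 5807.574818… → ⌈·⌉ = 5808
j=11: r + 10k = 6440.483909… → ⌈·⌉ = 6441

112, 745, 1378, 2011, 2644, 3276, 3909, 4542, 5175, 5808, 6441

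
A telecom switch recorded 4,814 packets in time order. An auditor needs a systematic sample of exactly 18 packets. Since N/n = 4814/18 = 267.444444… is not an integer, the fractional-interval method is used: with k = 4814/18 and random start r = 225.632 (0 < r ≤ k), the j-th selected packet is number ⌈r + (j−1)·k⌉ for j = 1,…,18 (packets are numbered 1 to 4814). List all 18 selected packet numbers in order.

226, 494, 761, 1028, 1296, 1563, 1831, 2098, 2366, 2633, 2901, 3168, 3435, 3703, 3970, 4238, 4505, 4773

j=1: r + 0k = 225.632 → ⌈·⌉ = 226
j=2: r + 1k = 493.076444… → ⌈·⌉ = 494
j=3: r + 2k = 760.520888… → ⌈·⌉ = 761
j=4: r + 3k = 1027.965333… → ⌈·⌉ = 1028
j=5: r + 4k = 1295.409777… → ⌈·⌉ = 1296
j=6: r + 5k = 1562.854222… → ⌈·⌉ = 1563
j=7: r + 6k = 1830.298666… → ⌈·⌉ = 1831
j=8: r + 7k = 2097.743111… → ⌈·⌉ = 2098
j=9: r + 8k = 2365.187555… → ⌈·⌉ = 2366
j=10: r + 9k = 2632.632 → ⌈·⌉ = 2633
j=11: r + 10k = 2900.076444… → ⌈·⌉ = 2901
j=12: r + 11k = 3167.520888… → ⌈·⌉ = 3168
j=13: r + 12k = 3434.965333… → ⌈·⌉ = 3435
j=14: r + 13k = 3702.409777… → ⌈·⌉ = 3703
j=15: r + 14k = 3969.854222… → ⌈·⌉ = 3970
j=16: r + 15k = 4237.298666… → ⌈·⌉ = 4238
j=17: r + 16k = 4504.743111… → ⌈·⌉ = 4505
j=18: r + 17k = 4772.187555… → ⌈·⌉ = 4773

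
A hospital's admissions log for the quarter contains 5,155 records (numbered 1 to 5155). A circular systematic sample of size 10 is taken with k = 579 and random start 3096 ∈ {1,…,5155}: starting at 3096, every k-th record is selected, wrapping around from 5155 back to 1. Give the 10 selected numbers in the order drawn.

3096, 3675, 4254, 4833, 257, 836, 1415, 1994, 2573, 3152

Selection 1: 3096
Selection 2: 3096 + 579 = 3675
Selection 3: 3675 + 579 = 4254
Selection 4: 4254 + 579 = 4833
Selection 5: 4833 + 579 = 5412 → 5412 − 5155 = 257
Selection 6: 257 + 579 = 836
Selection 7: 836 + 579 = 1415
Selection 8: 1415 + 579 = 1994
Selection 9: 1994 + 579 = 2573
Selection 10: 2573 + 579 = 3152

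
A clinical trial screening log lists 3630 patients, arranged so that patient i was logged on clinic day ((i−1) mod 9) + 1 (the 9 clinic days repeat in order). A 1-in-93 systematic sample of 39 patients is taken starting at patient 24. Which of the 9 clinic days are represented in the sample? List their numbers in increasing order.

3, 6, 9

Consecutive selections differ by k = 93, so their clinic day numbers differ by 93 mod 9 = 3.
gcd(93, 9) = 3, so the sample visits 9/3 = 3 distinct residues mod 9.
Start 24 is clinic day 6; the clinic days hit are 3, 6, 9.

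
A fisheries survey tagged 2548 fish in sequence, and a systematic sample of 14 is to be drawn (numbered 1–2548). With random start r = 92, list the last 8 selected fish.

1184, 1366, 1548, 1730, 1912, 2094, 2276, 2458

k = N/n = 2548/14 = 182
7th selection = 92 + 6×182 = 1184
8th: 1184 + 182 = 1366
9th: 1366 + 182 = 1548
10th: 1548 + 182 = 1730
11th: 1730 + 182 = 1912
12th: 1912 + 182 = 2094
13th: 2094 + 182 = 2276
14th: 2276 + 182 = 2458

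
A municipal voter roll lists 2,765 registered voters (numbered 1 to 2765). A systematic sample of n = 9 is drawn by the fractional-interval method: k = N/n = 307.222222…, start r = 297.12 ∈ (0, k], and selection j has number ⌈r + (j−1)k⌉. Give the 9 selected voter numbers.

298, 605, 912, 1219, 1527, 1834, 2141, 2448, 2755

j=1: r + 0k = 297.12 → ⌈·⌉ = 298
j=2: r + 1k = 604.342222… → ⌈·⌉ = 605
j=3: r + 2k = 911.564444… → ⌈·⌉ = 912
j=4: r + 3k = 1218.786666… → ⌈·⌉ = 1219
j=5: r + 4k = 1526.008888… → ⌈·⌉ = 1527
j=6: r + 5k = 1833.231111… → ⌈·⌉ = 1834
j=7: r + 6k = 2140.453333… → ⌈·⌉ = 2141
j=8: r + 7k = 2447.675555… → ⌈·⌉ = 2448
j=9: r + 8k = 2754.897777… → ⌈·⌉ = 2755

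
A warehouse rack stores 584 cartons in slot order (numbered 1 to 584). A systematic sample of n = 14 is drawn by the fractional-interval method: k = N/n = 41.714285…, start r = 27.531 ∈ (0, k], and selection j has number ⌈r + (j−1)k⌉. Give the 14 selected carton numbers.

j=1: r + 0k = 27.531 → ⌈·⌉ = 28
j=2: r + 1k = 69.245285… → ⌈·⌉ = 70
j=3: r + 2k = 110.959571… → ⌈·⌉ = 111
j=4: r + 3k = 152.673857… → ⌈·⌉ = 153
j=5: r + 4k = 194.388142… → ⌈·⌉ = 195
j=6: r + 5k = 236.102428… → ⌈·⌉ = 237
j=7: r + 6k = 277.816714… → ⌈·⌉ = 278
j=8: r + 7k = 319.531 → ⌈·⌉ = 320
j=9: r + 8k = 361.245285… → ⌈·⌉ = 362
j=10: r + 9k = 402.959571… → ⌈·⌉ = 403
j=11: r + 10k = 444.673857… → ⌈·⌉ = 445
j=12: r + 11k = 486.388142… → ⌈·⌉ = 487
j=13: r + 12k = 528.102428… → ⌈·⌉ = 529
j=14: r + 13k = 569.816714… → ⌈·⌉ = 570

28, 70, 111, 153, 195, 237, 278, 320, 362, 403, 445, 487, 529, 570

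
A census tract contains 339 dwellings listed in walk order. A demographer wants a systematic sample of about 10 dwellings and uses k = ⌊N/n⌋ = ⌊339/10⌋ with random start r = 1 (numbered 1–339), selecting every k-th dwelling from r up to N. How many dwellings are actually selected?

k = ⌊339/10⌋ = 33
Achieved size = ⌊(339 − 1)/33⌋ + 1 = ⌊338/33⌋ + 1 = 10 + 1 = 11
(last selection: 1 + 10×33 = 331 ≤ 339; next would be 364 > 339)

11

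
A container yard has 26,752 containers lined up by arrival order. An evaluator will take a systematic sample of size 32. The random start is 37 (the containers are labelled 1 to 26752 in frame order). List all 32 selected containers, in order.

37, 873, 1709, 2545, 3381, 4217, 5053, 5889, 6725, 7561, 8397, 9233, 10069, 10905, 11741, 12577, 13413, 14249, 15085, 15921, 16757, 17593, 18429, 19265, 20101, 20937, 21773, 22609, 23445, 24281, 25117, 25953

k = N/n = 26752/32 = 836
container 1: 37
container 2: 37 + 836 = 873
container 3: 873 + 836 = 1709
container 4: 1709 + 836 = 2545
container 5: 2545 + 836 = 3381
container 6: 3381 + 836 = 4217
container 7: 4217 + 836 = 5053
container 8: 5053 + 836 = 5889
container 9: 5889 + 836 = 6725
container 10: 6725 + 836 = 7561
container 11: 7561 + 836 = 8397
container 12: 8397 + 836 = 9233
container 13: 9233 + 836 = 10069
container 14: 10069 + 836 = 10905
container 15: 10905 + 836 = 11741
container 16: 11741 + 836 = 12577
container 17: 12577 + 836 = 13413
container 18: 13413 + 836 = 14249
container 19: 14249 + 836 = 15085
container 20: 15085 + 836 = 15921
container 21: 15921 + 836 = 16757
container 22: 16757 + 836 = 17593
container 23: 17593 + 836 = 18429
container 24: 18429 + 836 = 19265
container 25: 19265 + 836 = 20101
container 26: 20101 + 836 = 20937
container 27: 20937 + 836 = 21773
container 28: 21773 + 836 = 22609
container 29: 22609 + 836 = 23445
container 30: 23445 + 836 = 24281
container 31: 24281 + 836 = 25117
container 32: 25117 + 836 = 25953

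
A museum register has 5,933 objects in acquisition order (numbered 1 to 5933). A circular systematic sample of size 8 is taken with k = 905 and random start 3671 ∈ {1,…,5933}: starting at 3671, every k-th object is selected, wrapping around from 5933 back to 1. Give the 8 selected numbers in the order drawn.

Selection 1: 3671
Selection 2: 3671 + 905 = 4576
Selection 3: 4576 + 905 = 5481
Selection 4: 5481 + 905 = 6386 → 6386 − 5933 = 453
Selection 5: 453 + 905 = 1358
Selection 6: 1358 + 905 = 2263
Selection 7: 2263 + 905 = 3168
Selection 8: 3168 + 905 = 4073

3671, 4576, 5481, 453, 1358, 2263, 3168, 4073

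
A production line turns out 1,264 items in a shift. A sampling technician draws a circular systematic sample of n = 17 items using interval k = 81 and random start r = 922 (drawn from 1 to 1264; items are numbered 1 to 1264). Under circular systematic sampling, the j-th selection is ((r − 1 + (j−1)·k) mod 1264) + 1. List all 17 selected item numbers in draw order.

Selection 1: 922
Selection 2: 922 + 81 = 1003
Selection 3: 1003 + 81 = 1084
Selection 4: 1084 + 81 = 1165
Selection 5: 1165 + 81 = 1246
Selection 6: 1246 + 81 = 1327 → 1327 − 1264 = 63
Selection 7: 63 + 81 = 144
Selection 8: 144 + 81 = 225
Selection 9: 225 + 81 = 306
Selection 10: 306 + 81 = 387
Selection 11: 387 + 81 = 468
Selection 12: 468 + 81 = 549
Selection 13: 549 + 81 = 630
Selection 14: 630 + 81 = 711
Selection 15: 711 + 81 = 792
Selection 16: 792 + 81 = 873
Selection 17: 873 + 81 = 954

922, 1003, 1084, 1165, 1246, 63, 144, 225, 306, 387, 468, 549, 630, 711, 792, 873, 954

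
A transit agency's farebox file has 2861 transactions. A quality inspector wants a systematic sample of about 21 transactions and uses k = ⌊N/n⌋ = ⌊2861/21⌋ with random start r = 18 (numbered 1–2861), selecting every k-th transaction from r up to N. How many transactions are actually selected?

k = ⌊2861/21⌋ = 136
Achieved size = ⌊(2861 − 18)/136⌋ + 1 = ⌊2843/136⌋ + 1 = 20 + 1 = 21
(last selection: 18 + 20×136 = 2738 ≤ 2861; next would be 2874 > 2861)

21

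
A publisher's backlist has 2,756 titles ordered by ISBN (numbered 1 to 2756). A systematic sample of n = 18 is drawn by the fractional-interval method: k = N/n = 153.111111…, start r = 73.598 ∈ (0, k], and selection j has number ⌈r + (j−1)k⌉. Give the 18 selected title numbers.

74, 227, 380, 533, 687, 840, 993, 1146, 1299, 1452, 1605, 1758, 1911, 2065, 2218, 2371, 2524, 2677

j=1: r + 0k = 73.598 → ⌈·⌉ = 74
j=2: r + 1k = 226.709111… → ⌈·⌉ = 227
j=3: r + 2k = 379.820222… → ⌈·⌉ = 380
j=4: r + 3k = 532.931333… → ⌈·⌉ = 533
j=5: r + 4k = 686.042444… → ⌈·⌉ = 687
j=6: r + 5k = 839.153555… → ⌈·⌉ = 840
j=7: r + 6k = 992.264666… → ⌈·⌉ = 993
j=8: r + 7k = 1145.375777… → ⌈·⌉ = 1146
j=9: r + 8k = 1298.486888… → ⌈·⌉ = 1299
j=10: r + 9k = 1451.598 → ⌈·⌉ = 1452
j=11: r + 10k = 1604.709111… → ⌈·⌉ = 1605
j=12: r + 11k = 1757.820222… → ⌈·⌉ = 1758
j=13: r + 12k = 1910.931333… → ⌈·⌉ = 1911
j=14: r + 13k = 2064.042444… → ⌈·⌉ = 2065
j=15: r + 14k = 2217.153555… → ⌈·⌉ = 2218
j=16: r + 15k = 2370.264666… → ⌈·⌉ = 2371
j=17: r + 16k = 2523.375777… → ⌈·⌉ = 2524
j=18: r + 17k = 2676.486888… → ⌈·⌉ = 2677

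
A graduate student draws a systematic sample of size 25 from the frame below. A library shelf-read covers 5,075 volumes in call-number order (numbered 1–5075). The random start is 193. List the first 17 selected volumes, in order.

193, 396, 599, 802, 1005, 1208, 1411, 1614, 1817, 2020, 2223, 2426, 2629, 2832, 3035, 3238, 3441

k = N/n = 5075/25 = 203
volume 1: 193
volume 2: 193 + 203 = 396
volume 3: 396 + 203 = 599
volume 4: 599 + 203 = 802
volume 5: 802 + 203 = 1005
volume 6: 1005 + 203 = 1208
volume 7: 1208 + 203 = 1411
volume 8: 1411 + 203 = 1614
volume 9: 1614 + 203 = 1817
volume 10: 1817 + 203 = 2020
volume 11: 2020 + 203 = 2223
volume 12: 2223 + 203 = 2426
volume 13: 2426 + 203 = 2629
volume 14: 2629 + 203 = 2832
volume 15: 2832 + 203 = 3035
volume 16: 3035 + 203 = 3238
volume 17: 3238 + 203 = 3441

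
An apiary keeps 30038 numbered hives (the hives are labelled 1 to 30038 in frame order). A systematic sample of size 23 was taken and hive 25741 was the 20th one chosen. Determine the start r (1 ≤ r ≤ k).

927

k = 30038/23 = 1306
r = 25741 − (20−1)×1306 = 25741 − 24814 = 927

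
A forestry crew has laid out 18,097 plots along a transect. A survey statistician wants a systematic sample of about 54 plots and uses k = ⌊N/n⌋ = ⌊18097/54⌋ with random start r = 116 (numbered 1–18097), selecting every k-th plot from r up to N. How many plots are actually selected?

54

k = ⌊18097/54⌋ = 335
Achieved size = ⌊(18097 − 116)/335⌋ + 1 = ⌊17981/335⌋ + 1 = 53 + 1 = 54
(last selection: 116 + 53×335 = 17871 ≤ 18097; next would be 18206 > 18097)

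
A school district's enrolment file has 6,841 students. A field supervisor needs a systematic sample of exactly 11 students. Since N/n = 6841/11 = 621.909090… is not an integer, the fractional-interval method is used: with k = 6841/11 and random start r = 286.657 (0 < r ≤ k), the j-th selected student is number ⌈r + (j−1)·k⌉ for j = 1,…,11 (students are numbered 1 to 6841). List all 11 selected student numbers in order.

287, 909, 1531, 2153, 2775, 3397, 4019, 4641, 5262, 5884, 6506

j=1: r + 0k = 286.657 → ⌈·⌉ = 287
j=2: r + 1k = 908.566090… → ⌈·⌉ = 909
j=3: r + 2k = 1530.475181… → ⌈·⌉ = 1531
j=4: r + 3k = 2152.384272… → ⌈·⌉ = 2153
j=5: r + 4k = 2774.293363… → ⌈·⌉ = 2775
j=6: r + 5k = 3396.202454… → ⌈·⌉ = 3397
j=7: r + 6k = 4018.111545… → ⌈·⌉ = 4019
j=8: r + 7k = 4640.020636… → ⌈·⌉ = 4641
j=9: r + 8k = 5261.929727… → ⌈·⌉ = 5262
j=10: r + 9k = 5883.838818… → ⌈·⌉ = 5884
j=11: r + 10k = 6505.747909… → ⌈·⌉ = 6506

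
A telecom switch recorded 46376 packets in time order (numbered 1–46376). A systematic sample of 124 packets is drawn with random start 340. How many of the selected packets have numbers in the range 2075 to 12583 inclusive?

28

k = 46376/124 = 374
First selection ≥ 2075: 340 + ⌈(2075−340)/374⌉·374 = 340 + 5×374 = 2210
Last selection ≤ 12583: 340 + ⌊(12583−340)/374⌋·374 = 340 + 32×374 = 12308
Count = 32 − 5 + 1 = 28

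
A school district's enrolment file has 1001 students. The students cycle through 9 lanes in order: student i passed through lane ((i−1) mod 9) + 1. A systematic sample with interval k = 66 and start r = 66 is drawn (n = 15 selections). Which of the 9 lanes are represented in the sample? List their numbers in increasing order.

Consecutive selections differ by k = 66, so their lane numbers differ by 66 mod 9 = 3.
gcd(66, 9) = 3, so the sample visits 9/3 = 3 distinct residues mod 9.
Start 66 is lane 3; the lanes hit are 3, 6, 9.

3, 6, 9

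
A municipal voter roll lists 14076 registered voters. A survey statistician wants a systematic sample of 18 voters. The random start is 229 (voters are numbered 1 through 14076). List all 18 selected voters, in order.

k = N/n = 14076/18 = 782
voter 1: 229
voter 2: 229 + 782 = 1011
voter 3: 1011 + 782 = 1793
voter 4: 1793 + 782 = 2575
voter 5: 2575 + 782 = 3357
voter 6: 3357 + 782 = 4139
voter 7: 4139 + 782 = 4921
voter 8: 4921 + 782 = 5703
voter 9: 5703 + 782 = 6485
voter 10: 6485 + 782 = 7267
voter 11: 7267 + 782 = 8049
voter 12: 8049 + 782 = 8831
voter 13: 8831 + 782 = 9613
voter 14: 9613 + 782 = 10395
voter 15: 10395 + 782 = 11177
voter 16: 11177 + 782 = 11959
voter 17: 11959 + 782 = 12741
voter 18: 12741 + 782 = 13523

229, 1011, 1793, 2575, 3357, 4139, 4921, 5703, 6485, 7267, 8049, 8831, 9613, 10395, 11177, 11959, 12741, 13523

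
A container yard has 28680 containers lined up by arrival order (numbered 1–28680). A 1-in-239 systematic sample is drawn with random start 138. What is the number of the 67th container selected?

15912

k = 239
67th selection = r + (67−1)·k = 138 + 66×239 = 138 + 15774 = 15912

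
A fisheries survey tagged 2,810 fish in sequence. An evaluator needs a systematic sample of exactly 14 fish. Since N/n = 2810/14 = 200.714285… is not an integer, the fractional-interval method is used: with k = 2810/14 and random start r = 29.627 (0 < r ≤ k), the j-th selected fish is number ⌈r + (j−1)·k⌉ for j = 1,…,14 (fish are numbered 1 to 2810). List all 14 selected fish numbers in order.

30, 231, 432, 632, 833, 1034, 1234, 1435, 1636, 1837, 2037, 2238, 2439, 2639

j=1: r + 0k = 29.627 → ⌈·⌉ = 30
j=2: r + 1k = 230.341285… → ⌈·⌉ = 231
j=3: r + 2k = 431.055571… → ⌈·⌉ = 432
j=4: r + 3k = 631.769857… → ⌈·⌉ = 632
j=5: r + 4k = 832.484142… → ⌈·⌉ = 833
j=6: r + 5k = 1033.198428… → ⌈·⌉ = 1034
j=7: r + 6k = 1233.912714… → ⌈·⌉ = 1234
j=8: r + 7k = 1434.627 → ⌈·⌉ = 1435
j=9: r + 8k = 1635.341285… → ⌈·⌉ = 1636
j=10: r + 9k = 1836.055571… → ⌈·⌉ = 1837
j=11: r + 10k = 2036.769857… → ⌈·⌉ = 2037
j=12: r + 11k = 2237.484142… → ⌈·⌉ = 2238
j=13: r + 12k = 2438.198428… → ⌈·⌉ = 2439
j=14: r + 13k = 2638.912714… → ⌈·⌉ = 2639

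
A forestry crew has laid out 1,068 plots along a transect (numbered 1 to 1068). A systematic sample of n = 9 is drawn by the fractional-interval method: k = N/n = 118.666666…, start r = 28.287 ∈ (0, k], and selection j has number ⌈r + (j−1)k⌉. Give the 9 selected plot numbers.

29, 147, 266, 385, 503, 622, 741, 859, 978

j=1: r + 0k = 28.287 → ⌈·⌉ = 29
j=2: r + 1k = 146.953666… → ⌈·⌉ = 147
j=3: r + 2k = 265.620333… → ⌈·⌉ = 266
j=4: r + 3k = 384.287 → ⌈·⌉ = 385
j=5: r + 4k = 502.953666… → ⌈·⌉ = 503
j=6: r + 5k = 621.620333… → ⌈·⌉ = 622
j=7: r + 6k = 740.287 → ⌈·⌉ = 741
j=8: r + 7k = 858.953666… → ⌈·⌉ = 859
j=9: r + 8k = 977.620333… → ⌈·⌉ = 978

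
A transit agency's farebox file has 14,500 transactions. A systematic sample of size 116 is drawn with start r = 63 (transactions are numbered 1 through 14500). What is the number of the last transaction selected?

k = 14500/116 = 125
116th selection = r + (116−1)·k = 63 + 115×125 = 63 + 14375 = 14438

14438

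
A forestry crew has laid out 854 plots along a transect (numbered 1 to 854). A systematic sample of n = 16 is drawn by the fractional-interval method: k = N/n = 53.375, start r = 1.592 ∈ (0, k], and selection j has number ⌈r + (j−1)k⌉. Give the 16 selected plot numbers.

j=1: r + 0k = 1.592 → ⌈·⌉ = 2
j=2: r + 1k = 54.967 → ⌈·⌉ = 55
j=3: r + 2k = 108.342 → ⌈·⌉ = 109
j=4: r + 3k = 161.717 → ⌈·⌉ = 162
j=5: r + 4k = 215.092 → ⌈·⌉ = 216
j=6: r + 5k = 268.467 → ⌈·⌉ = 269
j=7: r + 6k = 321.842 → ⌈·⌉ = 322
j=8: r + 7k = 375.217 → ⌈·⌉ = 376
j=9: r + 8k = 428.592 → ⌈·⌉ = 429
j=10: r + 9k = 481.967 → ⌈·⌉ = 482
j=11: r + 10k = 535.342 → ⌈·⌉ = 536
j=12: r + 11k = 588.717 → ⌈·⌉ = 589
j=13: r + 12k = 642.092 → ⌈·⌉ = 643
j=14: r + 13k = 695.467 → ⌈·⌉ = 696
j=15: r + 14k = 748.842 → ⌈·⌉ = 749
j=16: r + 15k = 802.217 → ⌈·⌉ = 803

2, 55, 109, 162, 216, 269, 322, 376, 429, 482, 536, 589, 643, 696, 749, 803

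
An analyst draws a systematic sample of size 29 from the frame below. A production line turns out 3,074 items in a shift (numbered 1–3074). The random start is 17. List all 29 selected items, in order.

k = N/n = 3074/29 = 106
item 1: 17
item 2: 17 + 106 = 123
item 3: 123 + 106 = 229
item 4: 229 + 106 = 335
item 5: 335 + 106 = 441
item 6: 441 + 106 = 547
item 7: 547 + 106 = 653
item 8: 653 + 106 = 759
item 9: 759 + 106 = 865
item 10: 865 + 106 = 971
item 11: 971 + 106 = 1077
item 12: 1077 + 106 = 1183
item 13: 1183 + 106 = 1289
item 14: 1289 + 106 = 1395
item 15: 1395 + 106 = 1501
item 16: 1501 + 106 = 1607
item 17: 1607 + 106 = 1713
item 18: 1713 + 106 = 1819
item 19: 1819 + 106 = 1925
item 20: 1925 + 106 = 2031
item 21: 2031 + 106 = 2137
item 22: 2137 + 106 = 2243
item 23: 2243 + 106 = 2349
item 24: 2349 + 106 = 2455
item 25: 2455 + 106 = 2561
item 26: 2561 + 106 = 2667
item 27: 2667 + 106 = 2773
item 28: 2773 + 106 = 2879
item 29: 2879 + 106 = 2985

17, 123, 229, 335, 441, 547, 653, 759, 865, 971, 1077, 1183, 1289, 1395, 1501, 1607, 1713, 1819, 1925, 2031, 2137, 2243, 2349, 2455, 2561, 2667, 2773, 2879, 2985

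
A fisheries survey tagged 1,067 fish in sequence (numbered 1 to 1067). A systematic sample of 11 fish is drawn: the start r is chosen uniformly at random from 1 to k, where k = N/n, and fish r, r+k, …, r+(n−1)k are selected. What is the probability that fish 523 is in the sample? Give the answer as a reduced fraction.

1/97

k = 1067/11 = 97.
Fish 523 is selected iff r ≡ 523 (mod 97); exactly one such r in {1,…,97}.
Inclusion probability = 1/97.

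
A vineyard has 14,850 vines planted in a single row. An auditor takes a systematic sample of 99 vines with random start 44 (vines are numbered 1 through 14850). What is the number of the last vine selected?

14744

k = 14850/99 = 150
99th selection = r + (99−1)·k = 44 + 98×150 = 44 + 14700 = 14744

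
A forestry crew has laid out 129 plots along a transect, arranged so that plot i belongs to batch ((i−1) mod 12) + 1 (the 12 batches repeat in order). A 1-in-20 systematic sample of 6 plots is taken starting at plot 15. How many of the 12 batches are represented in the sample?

Consecutive selections differ by k = 20, so their batch numbers differ by 20 mod 12 = 8.
gcd(20, 12) = 4, so the sample visits 12/4 = 3 distinct residues mod 12.
Start 15 is batch 3; the batches hit are 3, 7, 11.

3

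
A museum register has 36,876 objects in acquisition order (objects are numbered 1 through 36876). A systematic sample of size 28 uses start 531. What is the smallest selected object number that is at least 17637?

k = 36876/28 = 1317
Steps past start: ⌈(17637 − 531)/1317⌉ = ⌈17106/1317⌉ = 13
Selected object: 531 + 13×1317 = 17652

17652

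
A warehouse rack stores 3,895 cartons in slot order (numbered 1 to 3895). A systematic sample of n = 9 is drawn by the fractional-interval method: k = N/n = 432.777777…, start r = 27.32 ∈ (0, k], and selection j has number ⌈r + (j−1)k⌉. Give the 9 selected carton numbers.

j=1: r + 0k = 27.32 → ⌈·⌉ = 28
j=2: r + 1k = 460.097777… → ⌈·⌉ = 461
j=3: r + 2k = 892.875555… → ⌈·⌉ = 893
j=4: r + 3k = 1325.653333… → ⌈·⌉ = 1326
j=5: r + 4k = 1758.431111… → ⌈·⌉ = 1759
j=6: r + 5k = 2191.208888… → ⌈·⌉ = 2192
j=7: r + 6k = 2623.986666… → ⌈·⌉ = 2624
j=8: r + 7k = 3056.764444… → ⌈·⌉ = 3057
j=9: r + 8k = 3489.542222… → ⌈·⌉ = 3490

28, 461, 893, 1326, 1759, 2192, 2624, 3057, 3490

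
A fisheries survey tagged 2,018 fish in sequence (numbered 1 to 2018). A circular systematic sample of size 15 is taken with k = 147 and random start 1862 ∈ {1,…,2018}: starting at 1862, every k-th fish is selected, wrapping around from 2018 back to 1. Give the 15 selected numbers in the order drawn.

1862, 2009, 138, 285, 432, 579, 726, 873, 1020, 1167, 1314, 1461, 1608, 1755, 1902

Selection 1: 1862
Selection 2: 1862 + 147 = 2009
Selection 3: 2009 + 147 = 2156 → 2156 − 2018 = 138
Selection 4: 138 + 147 = 285
Selection 5: 285 + 147 = 432
Selection 6: 432 + 147 = 579
Selection 7: 579 + 147 = 726
Selection 8: 726 + 147 = 873
Selection 9: 873 + 147 = 1020
Selection 10: 1020 + 147 = 1167
Selection 11: 1167 + 147 = 1314
Selection 12: 1314 + 147 = 1461
Selection 13: 1461 + 147 = 1608
Selection 14: 1608 + 147 = 1755
Selection 15: 1755 + 147 = 1902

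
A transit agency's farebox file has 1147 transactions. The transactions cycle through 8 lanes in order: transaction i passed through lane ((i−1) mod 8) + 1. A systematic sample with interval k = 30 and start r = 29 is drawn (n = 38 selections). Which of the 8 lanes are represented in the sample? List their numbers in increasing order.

1, 3, 5, 7

Consecutive selections differ by k = 30, so their lane numbers differ by 30 mod 8 = 6.
gcd(30, 8) = 2, so the sample visits 8/2 = 4 distinct residues mod 8.
Start 29 is lane 5; the lanes hit are 1, 3, 5, 7.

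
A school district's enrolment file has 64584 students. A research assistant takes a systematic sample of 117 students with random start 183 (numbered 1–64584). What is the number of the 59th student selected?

k = 64584/117 = 552
59th selection = r + (59−1)·k = 183 + 58×552 = 183 + 32016 = 32199

32199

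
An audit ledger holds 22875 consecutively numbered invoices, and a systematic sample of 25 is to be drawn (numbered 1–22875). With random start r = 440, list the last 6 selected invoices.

17825, 18740, 19655, 20570, 21485, 22400

k = N/n = 22875/25 = 915
20th selection = 440 + 19×915 = 17825
21st: 17825 + 915 = 18740
22nd: 18740 + 915 = 19655
23rd: 19655 + 915 = 20570
24th: 20570 + 915 = 21485
25th: 21485 + 915 = 22400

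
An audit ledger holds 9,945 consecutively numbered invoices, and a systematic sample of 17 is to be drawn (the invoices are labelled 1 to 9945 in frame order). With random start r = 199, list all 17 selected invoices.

199, 784, 1369, 1954, 2539, 3124, 3709, 4294, 4879, 5464, 6049, 6634, 7219, 7804, 8389, 8974, 9559

k = N/n = 9945/17 = 585
invoice 1: 199
invoice 2: 199 + 585 = 784
invoice 3: 784 + 585 = 1369
invoice 4: 1369 + 585 = 1954
invoice 5: 1954 + 585 = 2539
invoice 6: 2539 + 585 = 3124
invoice 7: 3124 + 585 = 3709
invoice 8: 3709 + 585 = 4294
invoice 9: 4294 + 585 = 4879
invoice 10: 4879 + 585 = 5464
invoice 11: 5464 + 585 = 6049
invoice 12: 6049 + 585 = 6634
invoice 13: 6634 + 585 = 7219
invoice 14: 7219 + 585 = 7804
invoice 15: 7804 + 585 = 8389
invoice 16: 8389 + 585 = 8974
invoice 17: 8974 + 585 = 9559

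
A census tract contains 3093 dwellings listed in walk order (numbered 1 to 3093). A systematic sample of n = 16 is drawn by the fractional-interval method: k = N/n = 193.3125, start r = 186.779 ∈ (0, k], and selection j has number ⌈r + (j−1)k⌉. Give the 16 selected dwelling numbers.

j=1: r + 0k = 186.779 → ⌈·⌉ = 187
j=2: r + 1k = 380.0915 → ⌈·⌉ = 381
j=3: r + 2k = 573.404 → ⌈·⌉ = 574
j=4: r + 3k = 766.7165 → ⌈·⌉ = 767
j=5: r + 4k = 960.029 → ⌈·⌉ = 961
j=6: r + 5k = 1153.3415 → ⌈·⌉ = 1154
j=7: r + 6k = 1346.654 → ⌈·⌉ = 1347
j=8: r + 7k = 1539.9665 → ⌈·⌉ = 1540
j=9: r + 8k = 1733.279 → ⌈·⌉ = 1734
j=10: r + 9k = 1926.5915 → ⌈·⌉ = 1927
j=11: r + 10k = 2119.904 → ⌈·⌉ = 2120
j=12: r + 11k = 2313.2165 → ⌈·⌉ = 2314
j=13: r + 12k = 2506.529 → ⌈·⌉ = 2507
j=14: r + 13k = 2699.8415 → ⌈·⌉ = 2700
j=15: r + 14k = 2893.154 → ⌈·⌉ = 2894
j=16: r + 15k = 3086.4665 → ⌈·⌉ = 3087

187, 381, 574, 767, 961, 1154, 1347, 1540, 1734, 1927, 2120, 2314, 2507, 2700, 2894, 3087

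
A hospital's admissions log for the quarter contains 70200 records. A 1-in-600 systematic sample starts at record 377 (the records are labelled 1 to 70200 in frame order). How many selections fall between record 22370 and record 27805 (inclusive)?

k = 600
First selection ≥ 22370: 377 + ⌈(22370−377)/600⌉·600 = 377 + 37×600 = 22577
Last selection ≤ 27805: 377 + ⌊(27805−377)/600⌋·600 = 377 + 45×600 = 27377
Count = 45 − 37 + 1 = 9

9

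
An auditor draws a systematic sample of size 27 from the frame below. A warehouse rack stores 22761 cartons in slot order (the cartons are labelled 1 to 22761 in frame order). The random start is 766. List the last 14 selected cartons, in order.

k = N/n = 22761/27 = 843
14th selection = 766 + 13×843 = 11725
15th: 11725 + 843 = 12568
16th: 12568 + 843 = 13411
17th: 13411 + 843 = 14254
18th: 14254 + 843 = 15097
19th: 15097 + 843 = 15940
20th: 15940 + 843 = 16783
21st: 16783 + 843 = 17626
22nd: 17626 + 843 = 18469
23rd: 18469 + 843 = 19312
24th: 19312 + 843 = 20155
25th: 20155 + 843 = 20998
26th: 20998 + 843 = 21841
27th: 21841 + 843 = 22684

11725, 12568, 13411, 14254, 15097, 15940, 16783, 17626, 18469, 19312, 20155, 20998, 21841, 22684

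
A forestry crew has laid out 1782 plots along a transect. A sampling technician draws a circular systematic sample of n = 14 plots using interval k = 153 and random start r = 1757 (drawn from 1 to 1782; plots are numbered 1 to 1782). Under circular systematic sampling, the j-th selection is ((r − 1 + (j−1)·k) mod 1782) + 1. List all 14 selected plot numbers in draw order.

Selection 1: 1757
Selection 2: 1757 + 153 = 1910 → 1910 − 1782 = 128
Selection 3: 128 + 153 = 281
Selection 4: 281 + 153 = 434
Selection 5: 434 + 153 = 587
Selection 6: 587 + 153 = 740
Selection 7: 740 + 153 = 893
Selection 8: 893 + 153 = 1046
Selection 9: 1046 + 153 = 1199
Selection 10: 1199 + 153 = 1352
Selection 11: 1352 + 153 = 1505
Selection 12: 1505 + 153 = 1658
Selection 13: 1658 + 153 = 1811 → 1811 − 1782 = 29
Selection 14: 29 + 153 = 182

1757, 128, 281, 434, 587, 740, 893, 1046, 1199, 1352, 1505, 1658, 29, 182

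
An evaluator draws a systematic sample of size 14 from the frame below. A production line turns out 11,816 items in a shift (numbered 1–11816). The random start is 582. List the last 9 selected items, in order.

k = N/n = 11816/14 = 844
6th selection = 582 + 5×844 = 4802
7th: 4802 + 844 = 5646
8th: 5646 + 844 = 6490
9th: 6490 + 844 = 7334
10th: 7334 + 844 = 8178
11th: 8178 + 844 = 9022
12th: 9022 + 844 = 9866
13th: 9866 + 844 = 10710
14th: 10710 + 844 = 11554

4802, 5646, 6490, 7334, 8178, 9022, 9866, 10710, 11554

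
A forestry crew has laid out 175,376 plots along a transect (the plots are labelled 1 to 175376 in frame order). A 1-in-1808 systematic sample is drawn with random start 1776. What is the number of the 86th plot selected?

155456

k = 1808
86th selection = r + (86−1)·k = 1776 + 85×1808 = 1776 + 153680 = 155456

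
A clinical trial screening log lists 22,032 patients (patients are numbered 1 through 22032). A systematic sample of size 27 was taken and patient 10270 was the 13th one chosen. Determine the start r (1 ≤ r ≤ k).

478

k = 22032/27 = 816
r = 10270 − (13−1)×816 = 10270 − 9792 = 478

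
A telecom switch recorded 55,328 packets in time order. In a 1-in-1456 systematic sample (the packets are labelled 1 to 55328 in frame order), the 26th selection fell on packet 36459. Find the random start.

k = 1456
r = 36459 − (26−1)×1456 = 36459 − 36400 = 59

59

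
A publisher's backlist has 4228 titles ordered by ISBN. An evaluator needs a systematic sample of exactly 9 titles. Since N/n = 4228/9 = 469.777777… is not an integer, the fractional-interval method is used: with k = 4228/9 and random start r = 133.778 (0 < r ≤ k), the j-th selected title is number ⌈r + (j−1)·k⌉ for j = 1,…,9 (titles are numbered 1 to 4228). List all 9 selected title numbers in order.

134, 604, 1074, 1544, 2013, 2483, 2953, 3423, 3893

j=1: r + 0k = 133.778 → ⌈·⌉ = 134
j=2: r + 1k = 603.555777… → ⌈·⌉ = 604
j=3: r + 2k = 1073.333555… → ⌈·⌉ = 1074
j=4: r + 3k = 1543.111333… → ⌈·⌉ = 1544
j=5: r + 4k = 2012.889111… → ⌈·⌉ = 2013
j=6: r + 5k = 2482.666888… → ⌈·⌉ = 2483
j=7: r + 6k = 2952.444666… → ⌈·⌉ = 2953
j=8: r + 7k = 3422.222444… → ⌈·⌉ = 3423
j=9: r + 8k = 3892.000222… → ⌈·⌉ = 3893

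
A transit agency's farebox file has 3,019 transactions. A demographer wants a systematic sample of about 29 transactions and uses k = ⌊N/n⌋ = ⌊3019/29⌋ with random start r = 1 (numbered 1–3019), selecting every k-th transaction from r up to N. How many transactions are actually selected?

30

k = ⌊3019/29⌋ = 104
Achieved size = ⌊(3019 − 1)/104⌋ + 1 = ⌊3018/104⌋ + 1 = 29 + 1 = 30
(last selection: 1 + 29×104 = 3017 ≤ 3019; next would be 3121 > 3019)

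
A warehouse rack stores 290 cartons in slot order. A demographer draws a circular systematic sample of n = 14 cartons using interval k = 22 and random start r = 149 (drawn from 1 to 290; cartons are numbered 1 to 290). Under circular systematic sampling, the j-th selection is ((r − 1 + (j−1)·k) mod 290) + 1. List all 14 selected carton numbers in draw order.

149, 171, 193, 215, 237, 259, 281, 13, 35, 57, 79, 101, 123, 145

Selection 1: 149
Selection 2: 149 + 22 = 171
Selection 3: 171 + 22 = 193
Selection 4: 193 + 22 = 215
Selection 5: 215 + 22 = 237
Selection 6: 237 + 22 = 259
Selection 7: 259 + 22 = 281
Selection 8: 281 + 22 = 303 → 303 − 290 = 13
Selection 9: 13 + 22 = 35
Selection 10: 35 + 22 = 57
Selection 11: 57 + 22 = 79
Selection 12: 79 + 22 = 101
Selection 13: 101 + 22 = 123
Selection 14: 123 + 22 = 145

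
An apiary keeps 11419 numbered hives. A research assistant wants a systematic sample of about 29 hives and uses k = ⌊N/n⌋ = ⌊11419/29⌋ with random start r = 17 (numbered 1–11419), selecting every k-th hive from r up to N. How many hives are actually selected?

k = ⌊11419/29⌋ = 393
Achieved size = ⌊(11419 − 17)/393⌋ + 1 = ⌊11402/393⌋ + 1 = 29 + 1 = 30
(last selection: 17 + 29×393 = 11414 ≤ 11419; next would be 11807 > 11419)

30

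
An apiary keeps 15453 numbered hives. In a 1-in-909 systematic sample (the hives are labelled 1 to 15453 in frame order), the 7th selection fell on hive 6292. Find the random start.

k = 909
r = 6292 − (7−1)×909 = 6292 − 5454 = 838

838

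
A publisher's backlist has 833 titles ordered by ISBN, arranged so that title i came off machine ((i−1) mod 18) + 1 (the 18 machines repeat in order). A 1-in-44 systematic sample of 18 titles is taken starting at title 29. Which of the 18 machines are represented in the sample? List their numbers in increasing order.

1, 3, 5, 7, 9, 11, 13, 15, 17

Consecutive selections differ by k = 44, so their machine numbers differ by 44 mod 18 = 8.
gcd(44, 18) = 2, so the sample visits 18/2 = 9 distinct residues mod 18.
Start 29 is machine 11; the machines hit are 1, 3, 5, 7, 9, 11, 13, 15, 17.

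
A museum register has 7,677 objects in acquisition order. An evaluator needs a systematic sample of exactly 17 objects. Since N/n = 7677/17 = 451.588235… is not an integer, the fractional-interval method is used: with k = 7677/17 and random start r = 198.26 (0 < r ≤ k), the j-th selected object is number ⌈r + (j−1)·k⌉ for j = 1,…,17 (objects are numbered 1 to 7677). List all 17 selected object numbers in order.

199, 650, 1102, 1554, 2005, 2457, 2908, 3360, 3811, 4263, 4715, 5166, 5618, 6069, 6521, 6973, 7424

j=1: r + 0k = 198.26 → ⌈·⌉ = 199
j=2: r + 1k = 649.848235… → ⌈·⌉ = 650
j=3: r + 2k = 1101.436470… → ⌈·⌉ = 1102
j=4: r + 3k = 1553.024705… → ⌈·⌉ = 1554
j=5: r + 4k = 2004.612941… → ⌈·⌉ = 2005
j=6: r + 5k = 2456.201176… → ⌈·⌉ = 2457
j=7: r + 6k = 2907.789411… → ⌈·⌉ = 2908
j=8: r + 7k = 3359.377647… → ⌈·⌉ = 3360
j=9: r + 8k = 3810.965882… → ⌈·⌉ = 3811
j=10: r + 9k = 4262.554117… → ⌈·⌉ = 4263
j=11: r + 10k = 4714.142352… → ⌈·⌉ = 4715
j=12: r + 11k = 5165.730588… → ⌈·⌉ = 5166
j=13: r + 12k = 5617.318823… → ⌈·⌉ = 5618
j=14: r + 13k = 6068.907058… → ⌈·⌉ = 6069
j=15: r + 14k = 6520.495294… → ⌈·⌉ = 6521
j=16: r + 15k = 6972.083529… → ⌈·⌉ = 6973
j=17: r + 16k = 7423.671764… → ⌈·⌉ = 7424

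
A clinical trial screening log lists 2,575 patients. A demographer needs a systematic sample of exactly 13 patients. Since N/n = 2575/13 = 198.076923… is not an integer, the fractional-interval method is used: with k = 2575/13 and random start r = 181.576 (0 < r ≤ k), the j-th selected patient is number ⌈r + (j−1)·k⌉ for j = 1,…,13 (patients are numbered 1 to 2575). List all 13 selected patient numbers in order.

182, 380, 578, 776, 974, 1172, 1371, 1569, 1767, 1965, 2163, 2361, 2559

j=1: r + 0k = 181.576 → ⌈·⌉ = 182
j=2: r + 1k = 379.652923… → ⌈·⌉ = 380
j=3: r + 2k = 577.729846… → ⌈·⌉ = 578
j=4: r + 3k = 775.806769… → ⌈·⌉ = 776
j=5: r + 4k = 973.883692… → ⌈·⌉ = 974
j=6: r + 5k = 1171.960615… → ⌈·⌉ = 1172
j=7: r + 6k = 1370.037538… → ⌈·⌉ = 1371
j=8: r + 7k = 1568.114461… → ⌈·⌉ = 1569
j=9: r + 8k = 1766.191384… → ⌈·⌉ = 1767
j=10: r + 9k = 1964.268307… → ⌈·⌉ = 1965
j=11: r + 10k = 2162.345230… → ⌈·⌉ = 2163
j=12: r + 11k = 2360.422153… → ⌈·⌉ = 2361
j=13: r + 12k = 2558.499076… → ⌈·⌉ = 2559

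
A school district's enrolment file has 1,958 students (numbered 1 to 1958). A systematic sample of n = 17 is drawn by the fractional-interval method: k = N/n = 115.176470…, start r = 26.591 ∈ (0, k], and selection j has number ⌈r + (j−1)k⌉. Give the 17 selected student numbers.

27, 142, 257, 373, 488, 603, 718, 833, 949, 1064, 1179, 1294, 1409, 1524, 1640, 1755, 1870

j=1: r + 0k = 26.591 → ⌈·⌉ = 27
j=2: r + 1k = 141.767470… → ⌈·⌉ = 142
j=3: r + 2k = 256.943941… → ⌈·⌉ = 257
j=4: r + 3k = 372.120411… → ⌈·⌉ = 373
j=5: r + 4k = 487.296882… → ⌈·⌉ = 488
j=6: r + 5k = 602.473352… → ⌈·⌉ = 603
j=7: r + 6k = 717.649823… → ⌈·⌉ = 718
j=8: r + 7k = 832.826294… → ⌈·⌉ = 833
j=9: r + 8k = 948.002764… → ⌈·⌉ = 949
j=10: r + 9k = 1063.179235… → ⌈·⌉ = 1064
j=11: r + 10k = 1178.355705… → ⌈·⌉ = 1179
j=12: r + 11k = 1293.532176… → ⌈·⌉ = 1294
j=13: r + 12k = 1408.708647… → ⌈·⌉ = 1409
j=14: r + 13k = 1523.885117… → ⌈·⌉ = 1524
j=15: r + 14k = 1639.061588… → ⌈·⌉ = 1640
j=16: r + 15k = 1754.238058… → ⌈·⌉ = 1755
j=17: r + 16k = 1869.414529… → ⌈·⌉ = 1870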